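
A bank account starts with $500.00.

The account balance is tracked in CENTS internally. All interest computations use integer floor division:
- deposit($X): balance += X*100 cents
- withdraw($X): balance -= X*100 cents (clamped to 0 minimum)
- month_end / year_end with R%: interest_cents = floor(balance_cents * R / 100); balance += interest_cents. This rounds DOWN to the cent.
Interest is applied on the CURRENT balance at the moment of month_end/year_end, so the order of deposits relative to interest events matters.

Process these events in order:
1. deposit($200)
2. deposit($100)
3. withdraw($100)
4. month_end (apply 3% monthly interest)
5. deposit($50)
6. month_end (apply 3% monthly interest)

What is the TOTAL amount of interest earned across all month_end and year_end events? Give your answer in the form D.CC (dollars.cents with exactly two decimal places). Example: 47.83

After 1 (deposit($200)): balance=$700.00 total_interest=$0.00
After 2 (deposit($100)): balance=$800.00 total_interest=$0.00
After 3 (withdraw($100)): balance=$700.00 total_interest=$0.00
After 4 (month_end (apply 3% monthly interest)): balance=$721.00 total_interest=$21.00
After 5 (deposit($50)): balance=$771.00 total_interest=$21.00
After 6 (month_end (apply 3% monthly interest)): balance=$794.13 total_interest=$44.13

Answer: 44.13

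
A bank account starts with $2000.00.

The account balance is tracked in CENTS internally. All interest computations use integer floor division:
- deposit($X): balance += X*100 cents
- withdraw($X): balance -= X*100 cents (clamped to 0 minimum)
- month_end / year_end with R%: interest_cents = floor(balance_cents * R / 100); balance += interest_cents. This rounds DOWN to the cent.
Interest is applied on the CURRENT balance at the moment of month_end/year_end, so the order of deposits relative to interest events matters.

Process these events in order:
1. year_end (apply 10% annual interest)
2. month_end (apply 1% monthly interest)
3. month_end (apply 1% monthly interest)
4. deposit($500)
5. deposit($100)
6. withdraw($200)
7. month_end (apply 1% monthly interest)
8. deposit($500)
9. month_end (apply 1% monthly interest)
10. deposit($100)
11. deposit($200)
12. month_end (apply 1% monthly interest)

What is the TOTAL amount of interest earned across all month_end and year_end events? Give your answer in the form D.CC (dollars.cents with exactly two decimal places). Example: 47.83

After 1 (year_end (apply 10% annual interest)): balance=$2200.00 total_interest=$200.00
After 2 (month_end (apply 1% monthly interest)): balance=$2222.00 total_interest=$222.00
After 3 (month_end (apply 1% monthly interest)): balance=$2244.22 total_interest=$244.22
After 4 (deposit($500)): balance=$2744.22 total_interest=$244.22
After 5 (deposit($100)): balance=$2844.22 total_interest=$244.22
After 6 (withdraw($200)): balance=$2644.22 total_interest=$244.22
After 7 (month_end (apply 1% monthly interest)): balance=$2670.66 total_interest=$270.66
After 8 (deposit($500)): balance=$3170.66 total_interest=$270.66
After 9 (month_end (apply 1% monthly interest)): balance=$3202.36 total_interest=$302.36
After 10 (deposit($100)): balance=$3302.36 total_interest=$302.36
After 11 (deposit($200)): balance=$3502.36 total_interest=$302.36
After 12 (month_end (apply 1% monthly interest)): balance=$3537.38 total_interest=$337.38

Answer: 337.38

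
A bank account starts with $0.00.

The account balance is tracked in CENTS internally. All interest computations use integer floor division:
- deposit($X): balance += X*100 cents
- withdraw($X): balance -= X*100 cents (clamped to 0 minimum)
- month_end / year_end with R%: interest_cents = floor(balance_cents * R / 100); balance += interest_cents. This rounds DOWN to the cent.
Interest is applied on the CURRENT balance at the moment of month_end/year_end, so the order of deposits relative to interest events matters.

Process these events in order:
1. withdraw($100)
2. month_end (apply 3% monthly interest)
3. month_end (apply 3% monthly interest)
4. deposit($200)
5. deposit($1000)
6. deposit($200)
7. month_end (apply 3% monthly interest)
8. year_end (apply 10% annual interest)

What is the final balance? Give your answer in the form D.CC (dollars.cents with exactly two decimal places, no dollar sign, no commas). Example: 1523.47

After 1 (withdraw($100)): balance=$0.00 total_interest=$0.00
After 2 (month_end (apply 3% monthly interest)): balance=$0.00 total_interest=$0.00
After 3 (month_end (apply 3% monthly interest)): balance=$0.00 total_interest=$0.00
After 4 (deposit($200)): balance=$200.00 total_interest=$0.00
After 5 (deposit($1000)): balance=$1200.00 total_interest=$0.00
After 6 (deposit($200)): balance=$1400.00 total_interest=$0.00
After 7 (month_end (apply 3% monthly interest)): balance=$1442.00 total_interest=$42.00
After 8 (year_end (apply 10% annual interest)): balance=$1586.20 total_interest=$186.20

Answer: 1586.20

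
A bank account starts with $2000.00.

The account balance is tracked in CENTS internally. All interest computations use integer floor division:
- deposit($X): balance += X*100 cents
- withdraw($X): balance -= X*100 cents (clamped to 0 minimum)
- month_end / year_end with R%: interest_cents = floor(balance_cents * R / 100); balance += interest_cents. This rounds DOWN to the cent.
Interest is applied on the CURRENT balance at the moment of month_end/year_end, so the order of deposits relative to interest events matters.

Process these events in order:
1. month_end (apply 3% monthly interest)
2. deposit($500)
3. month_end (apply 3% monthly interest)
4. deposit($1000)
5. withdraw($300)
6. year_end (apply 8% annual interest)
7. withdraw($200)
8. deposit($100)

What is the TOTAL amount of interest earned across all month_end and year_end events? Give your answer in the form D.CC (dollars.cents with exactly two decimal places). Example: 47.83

After 1 (month_end (apply 3% monthly interest)): balance=$2060.00 total_interest=$60.00
After 2 (deposit($500)): balance=$2560.00 total_interest=$60.00
After 3 (month_end (apply 3% monthly interest)): balance=$2636.80 total_interest=$136.80
After 4 (deposit($1000)): balance=$3636.80 total_interest=$136.80
After 5 (withdraw($300)): balance=$3336.80 total_interest=$136.80
After 6 (year_end (apply 8% annual interest)): balance=$3603.74 total_interest=$403.74
After 7 (withdraw($200)): balance=$3403.74 total_interest=$403.74
After 8 (deposit($100)): balance=$3503.74 total_interest=$403.74

Answer: 403.74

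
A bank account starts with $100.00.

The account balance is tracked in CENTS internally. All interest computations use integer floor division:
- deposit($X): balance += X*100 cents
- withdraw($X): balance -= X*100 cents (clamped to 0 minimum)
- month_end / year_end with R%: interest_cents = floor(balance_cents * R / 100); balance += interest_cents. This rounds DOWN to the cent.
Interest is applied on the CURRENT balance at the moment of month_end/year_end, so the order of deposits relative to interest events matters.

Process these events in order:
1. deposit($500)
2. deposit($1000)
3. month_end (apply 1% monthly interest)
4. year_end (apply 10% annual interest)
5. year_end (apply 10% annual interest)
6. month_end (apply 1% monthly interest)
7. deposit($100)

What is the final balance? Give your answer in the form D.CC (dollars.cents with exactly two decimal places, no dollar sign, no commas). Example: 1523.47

After 1 (deposit($500)): balance=$600.00 total_interest=$0.00
After 2 (deposit($1000)): balance=$1600.00 total_interest=$0.00
After 3 (month_end (apply 1% monthly interest)): balance=$1616.00 total_interest=$16.00
After 4 (year_end (apply 10% annual interest)): balance=$1777.60 total_interest=$177.60
After 5 (year_end (apply 10% annual interest)): balance=$1955.36 total_interest=$355.36
After 6 (month_end (apply 1% monthly interest)): balance=$1974.91 total_interest=$374.91
After 7 (deposit($100)): balance=$2074.91 total_interest=$374.91

Answer: 2074.91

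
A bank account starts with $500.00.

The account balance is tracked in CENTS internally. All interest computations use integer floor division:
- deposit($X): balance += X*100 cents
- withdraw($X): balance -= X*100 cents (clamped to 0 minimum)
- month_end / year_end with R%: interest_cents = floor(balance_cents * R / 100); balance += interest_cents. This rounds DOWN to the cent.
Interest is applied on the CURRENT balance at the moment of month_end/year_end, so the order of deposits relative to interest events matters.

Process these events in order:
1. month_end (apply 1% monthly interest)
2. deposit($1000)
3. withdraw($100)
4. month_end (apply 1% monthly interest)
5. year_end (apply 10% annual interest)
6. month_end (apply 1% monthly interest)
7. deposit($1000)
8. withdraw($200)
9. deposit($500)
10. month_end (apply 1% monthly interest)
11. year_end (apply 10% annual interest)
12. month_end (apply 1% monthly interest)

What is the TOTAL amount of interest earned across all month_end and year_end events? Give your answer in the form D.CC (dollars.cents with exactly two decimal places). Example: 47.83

Answer: 527.79

Derivation:
After 1 (month_end (apply 1% monthly interest)): balance=$505.00 total_interest=$5.00
After 2 (deposit($1000)): balance=$1505.00 total_interest=$5.00
After 3 (withdraw($100)): balance=$1405.00 total_interest=$5.00
After 4 (month_end (apply 1% monthly interest)): balance=$1419.05 total_interest=$19.05
After 5 (year_end (apply 10% annual interest)): balance=$1560.95 total_interest=$160.95
After 6 (month_end (apply 1% monthly interest)): balance=$1576.55 total_interest=$176.55
After 7 (deposit($1000)): balance=$2576.55 total_interest=$176.55
After 8 (withdraw($200)): balance=$2376.55 total_interest=$176.55
After 9 (deposit($500)): balance=$2876.55 total_interest=$176.55
After 10 (month_end (apply 1% monthly interest)): balance=$2905.31 total_interest=$205.31
After 11 (year_end (apply 10% annual interest)): balance=$3195.84 total_interest=$495.84
After 12 (month_end (apply 1% monthly interest)): balance=$3227.79 total_interest=$527.79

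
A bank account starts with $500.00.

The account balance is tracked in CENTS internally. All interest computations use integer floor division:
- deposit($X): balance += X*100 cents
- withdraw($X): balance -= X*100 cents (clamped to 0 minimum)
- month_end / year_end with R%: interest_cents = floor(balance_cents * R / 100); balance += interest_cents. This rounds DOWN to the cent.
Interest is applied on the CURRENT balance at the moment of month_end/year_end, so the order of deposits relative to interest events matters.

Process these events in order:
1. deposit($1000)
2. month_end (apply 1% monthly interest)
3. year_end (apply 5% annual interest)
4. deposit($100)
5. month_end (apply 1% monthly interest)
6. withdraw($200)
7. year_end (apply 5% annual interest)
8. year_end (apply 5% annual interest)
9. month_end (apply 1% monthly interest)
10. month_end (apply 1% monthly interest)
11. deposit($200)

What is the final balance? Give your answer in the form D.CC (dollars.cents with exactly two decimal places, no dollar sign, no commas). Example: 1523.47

After 1 (deposit($1000)): balance=$1500.00 total_interest=$0.00
After 2 (month_end (apply 1% monthly interest)): balance=$1515.00 total_interest=$15.00
After 3 (year_end (apply 5% annual interest)): balance=$1590.75 total_interest=$90.75
After 4 (deposit($100)): balance=$1690.75 total_interest=$90.75
After 5 (month_end (apply 1% monthly interest)): balance=$1707.65 total_interest=$107.65
After 6 (withdraw($200)): balance=$1507.65 total_interest=$107.65
After 7 (year_end (apply 5% annual interest)): balance=$1583.03 total_interest=$183.03
After 8 (year_end (apply 5% annual interest)): balance=$1662.18 total_interest=$262.18
After 9 (month_end (apply 1% monthly interest)): balance=$1678.80 total_interest=$278.80
After 10 (month_end (apply 1% monthly interest)): balance=$1695.58 total_interest=$295.58
After 11 (deposit($200)): balance=$1895.58 total_interest=$295.58

Answer: 1895.58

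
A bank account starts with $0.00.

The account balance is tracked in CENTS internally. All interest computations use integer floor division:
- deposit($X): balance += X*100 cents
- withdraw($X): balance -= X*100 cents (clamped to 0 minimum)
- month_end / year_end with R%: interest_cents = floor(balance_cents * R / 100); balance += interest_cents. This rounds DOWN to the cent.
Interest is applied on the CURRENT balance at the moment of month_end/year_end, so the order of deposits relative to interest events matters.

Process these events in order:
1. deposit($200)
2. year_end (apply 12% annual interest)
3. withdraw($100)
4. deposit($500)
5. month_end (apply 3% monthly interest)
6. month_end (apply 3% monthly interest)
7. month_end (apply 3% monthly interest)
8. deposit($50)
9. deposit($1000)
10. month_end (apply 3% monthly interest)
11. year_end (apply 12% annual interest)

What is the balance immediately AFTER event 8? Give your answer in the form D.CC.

Answer: 731.86

Derivation:
After 1 (deposit($200)): balance=$200.00 total_interest=$0.00
After 2 (year_end (apply 12% annual interest)): balance=$224.00 total_interest=$24.00
After 3 (withdraw($100)): balance=$124.00 total_interest=$24.00
After 4 (deposit($500)): balance=$624.00 total_interest=$24.00
After 5 (month_end (apply 3% monthly interest)): balance=$642.72 total_interest=$42.72
After 6 (month_end (apply 3% monthly interest)): balance=$662.00 total_interest=$62.00
After 7 (month_end (apply 3% monthly interest)): balance=$681.86 total_interest=$81.86
After 8 (deposit($50)): balance=$731.86 total_interest=$81.86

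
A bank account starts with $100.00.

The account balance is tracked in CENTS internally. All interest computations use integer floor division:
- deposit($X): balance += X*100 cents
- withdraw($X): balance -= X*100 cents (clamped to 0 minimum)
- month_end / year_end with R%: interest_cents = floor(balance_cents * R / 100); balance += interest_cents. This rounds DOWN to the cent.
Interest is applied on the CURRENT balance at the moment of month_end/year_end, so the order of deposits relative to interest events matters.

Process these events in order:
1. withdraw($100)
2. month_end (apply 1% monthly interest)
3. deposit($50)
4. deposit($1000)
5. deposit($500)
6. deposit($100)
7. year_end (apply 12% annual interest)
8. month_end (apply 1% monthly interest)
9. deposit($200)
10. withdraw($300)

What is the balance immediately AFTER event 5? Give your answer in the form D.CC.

Answer: 1550.00

Derivation:
After 1 (withdraw($100)): balance=$0.00 total_interest=$0.00
After 2 (month_end (apply 1% monthly interest)): balance=$0.00 total_interest=$0.00
After 3 (deposit($50)): balance=$50.00 total_interest=$0.00
After 4 (deposit($1000)): balance=$1050.00 total_interest=$0.00
After 5 (deposit($500)): balance=$1550.00 total_interest=$0.00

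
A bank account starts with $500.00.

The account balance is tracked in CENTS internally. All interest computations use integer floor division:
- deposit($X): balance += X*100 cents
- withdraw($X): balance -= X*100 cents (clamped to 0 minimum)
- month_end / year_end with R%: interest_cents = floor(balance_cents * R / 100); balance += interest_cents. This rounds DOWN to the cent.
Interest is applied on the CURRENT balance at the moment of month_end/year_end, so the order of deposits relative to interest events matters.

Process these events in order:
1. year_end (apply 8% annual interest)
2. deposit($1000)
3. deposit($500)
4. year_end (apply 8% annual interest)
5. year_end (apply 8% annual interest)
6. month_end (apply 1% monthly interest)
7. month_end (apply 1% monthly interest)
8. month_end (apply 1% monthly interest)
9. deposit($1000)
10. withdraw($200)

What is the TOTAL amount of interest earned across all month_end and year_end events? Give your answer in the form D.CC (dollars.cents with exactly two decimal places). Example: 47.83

After 1 (year_end (apply 8% annual interest)): balance=$540.00 total_interest=$40.00
After 2 (deposit($1000)): balance=$1540.00 total_interest=$40.00
After 3 (deposit($500)): balance=$2040.00 total_interest=$40.00
After 4 (year_end (apply 8% annual interest)): balance=$2203.20 total_interest=$203.20
After 5 (year_end (apply 8% annual interest)): balance=$2379.45 total_interest=$379.45
After 6 (month_end (apply 1% monthly interest)): balance=$2403.24 total_interest=$403.24
After 7 (month_end (apply 1% monthly interest)): balance=$2427.27 total_interest=$427.27
After 8 (month_end (apply 1% monthly interest)): balance=$2451.54 total_interest=$451.54
After 9 (deposit($1000)): balance=$3451.54 total_interest=$451.54
After 10 (withdraw($200)): balance=$3251.54 total_interest=$451.54

Answer: 451.54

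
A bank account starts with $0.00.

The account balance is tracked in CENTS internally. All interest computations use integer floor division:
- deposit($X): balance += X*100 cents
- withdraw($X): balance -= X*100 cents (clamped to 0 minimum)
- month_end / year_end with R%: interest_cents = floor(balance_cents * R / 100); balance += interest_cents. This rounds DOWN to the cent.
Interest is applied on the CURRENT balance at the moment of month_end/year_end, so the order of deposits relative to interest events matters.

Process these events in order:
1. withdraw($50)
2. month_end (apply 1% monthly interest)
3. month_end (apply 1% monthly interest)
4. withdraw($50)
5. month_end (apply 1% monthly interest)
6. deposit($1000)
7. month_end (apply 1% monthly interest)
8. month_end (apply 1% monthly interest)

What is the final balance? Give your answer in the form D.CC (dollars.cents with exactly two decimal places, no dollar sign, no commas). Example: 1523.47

Answer: 1020.10

Derivation:
After 1 (withdraw($50)): balance=$0.00 total_interest=$0.00
After 2 (month_end (apply 1% monthly interest)): balance=$0.00 total_interest=$0.00
After 3 (month_end (apply 1% monthly interest)): balance=$0.00 total_interest=$0.00
After 4 (withdraw($50)): balance=$0.00 total_interest=$0.00
After 5 (month_end (apply 1% monthly interest)): balance=$0.00 total_interest=$0.00
After 6 (deposit($1000)): balance=$1000.00 total_interest=$0.00
After 7 (month_end (apply 1% monthly interest)): balance=$1010.00 total_interest=$10.00
After 8 (month_end (apply 1% monthly interest)): balance=$1020.10 total_interest=$20.10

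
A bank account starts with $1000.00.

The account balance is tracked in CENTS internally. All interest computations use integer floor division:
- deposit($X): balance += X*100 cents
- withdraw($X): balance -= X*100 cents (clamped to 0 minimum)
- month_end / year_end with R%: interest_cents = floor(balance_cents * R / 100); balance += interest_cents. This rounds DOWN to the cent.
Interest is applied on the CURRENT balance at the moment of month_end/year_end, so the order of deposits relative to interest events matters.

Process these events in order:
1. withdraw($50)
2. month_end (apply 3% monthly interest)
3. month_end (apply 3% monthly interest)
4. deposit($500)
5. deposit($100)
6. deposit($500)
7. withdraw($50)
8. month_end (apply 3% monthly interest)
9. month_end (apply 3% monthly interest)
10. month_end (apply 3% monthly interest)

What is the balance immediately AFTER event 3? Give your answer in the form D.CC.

Answer: 1007.85

Derivation:
After 1 (withdraw($50)): balance=$950.00 total_interest=$0.00
After 2 (month_end (apply 3% monthly interest)): balance=$978.50 total_interest=$28.50
After 3 (month_end (apply 3% monthly interest)): balance=$1007.85 total_interest=$57.85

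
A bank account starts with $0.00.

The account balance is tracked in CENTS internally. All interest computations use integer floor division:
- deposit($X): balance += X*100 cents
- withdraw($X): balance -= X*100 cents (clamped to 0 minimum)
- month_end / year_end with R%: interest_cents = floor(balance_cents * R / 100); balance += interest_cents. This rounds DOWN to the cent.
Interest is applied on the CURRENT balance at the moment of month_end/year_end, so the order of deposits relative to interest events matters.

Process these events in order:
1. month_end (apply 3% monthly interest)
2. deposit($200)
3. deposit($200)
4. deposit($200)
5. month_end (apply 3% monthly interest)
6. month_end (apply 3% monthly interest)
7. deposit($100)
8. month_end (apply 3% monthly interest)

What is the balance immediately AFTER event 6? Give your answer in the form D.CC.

Answer: 636.54

Derivation:
After 1 (month_end (apply 3% monthly interest)): balance=$0.00 total_interest=$0.00
After 2 (deposit($200)): balance=$200.00 total_interest=$0.00
After 3 (deposit($200)): balance=$400.00 total_interest=$0.00
After 4 (deposit($200)): balance=$600.00 total_interest=$0.00
After 5 (month_end (apply 3% monthly interest)): balance=$618.00 total_interest=$18.00
After 6 (month_end (apply 3% monthly interest)): balance=$636.54 total_interest=$36.54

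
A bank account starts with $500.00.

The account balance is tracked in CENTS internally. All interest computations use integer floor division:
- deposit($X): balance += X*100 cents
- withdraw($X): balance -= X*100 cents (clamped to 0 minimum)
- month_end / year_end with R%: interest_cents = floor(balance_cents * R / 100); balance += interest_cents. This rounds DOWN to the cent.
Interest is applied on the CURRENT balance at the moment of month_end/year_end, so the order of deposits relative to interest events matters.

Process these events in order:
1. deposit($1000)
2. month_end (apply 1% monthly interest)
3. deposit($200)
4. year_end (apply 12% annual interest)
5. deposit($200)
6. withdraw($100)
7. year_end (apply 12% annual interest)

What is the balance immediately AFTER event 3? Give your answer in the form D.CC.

After 1 (deposit($1000)): balance=$1500.00 total_interest=$0.00
After 2 (month_end (apply 1% monthly interest)): balance=$1515.00 total_interest=$15.00
After 3 (deposit($200)): balance=$1715.00 total_interest=$15.00

Answer: 1715.00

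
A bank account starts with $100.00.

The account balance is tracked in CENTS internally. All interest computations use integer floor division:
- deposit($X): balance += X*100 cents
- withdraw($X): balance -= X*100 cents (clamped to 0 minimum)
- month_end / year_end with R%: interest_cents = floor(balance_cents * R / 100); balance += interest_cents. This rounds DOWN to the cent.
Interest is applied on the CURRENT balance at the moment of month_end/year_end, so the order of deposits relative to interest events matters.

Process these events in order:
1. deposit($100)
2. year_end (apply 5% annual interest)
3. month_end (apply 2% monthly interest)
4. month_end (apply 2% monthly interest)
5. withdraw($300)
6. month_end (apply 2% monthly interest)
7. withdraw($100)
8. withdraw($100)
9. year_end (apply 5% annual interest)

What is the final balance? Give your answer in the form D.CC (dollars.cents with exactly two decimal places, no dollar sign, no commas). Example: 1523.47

After 1 (deposit($100)): balance=$200.00 total_interest=$0.00
After 2 (year_end (apply 5% annual interest)): balance=$210.00 total_interest=$10.00
After 3 (month_end (apply 2% monthly interest)): balance=$214.20 total_interest=$14.20
After 4 (month_end (apply 2% monthly interest)): balance=$218.48 total_interest=$18.48
After 5 (withdraw($300)): balance=$0.00 total_interest=$18.48
After 6 (month_end (apply 2% monthly interest)): balance=$0.00 total_interest=$18.48
After 7 (withdraw($100)): balance=$0.00 total_interest=$18.48
After 8 (withdraw($100)): balance=$0.00 total_interest=$18.48
After 9 (year_end (apply 5% annual interest)): balance=$0.00 total_interest=$18.48

Answer: 0.00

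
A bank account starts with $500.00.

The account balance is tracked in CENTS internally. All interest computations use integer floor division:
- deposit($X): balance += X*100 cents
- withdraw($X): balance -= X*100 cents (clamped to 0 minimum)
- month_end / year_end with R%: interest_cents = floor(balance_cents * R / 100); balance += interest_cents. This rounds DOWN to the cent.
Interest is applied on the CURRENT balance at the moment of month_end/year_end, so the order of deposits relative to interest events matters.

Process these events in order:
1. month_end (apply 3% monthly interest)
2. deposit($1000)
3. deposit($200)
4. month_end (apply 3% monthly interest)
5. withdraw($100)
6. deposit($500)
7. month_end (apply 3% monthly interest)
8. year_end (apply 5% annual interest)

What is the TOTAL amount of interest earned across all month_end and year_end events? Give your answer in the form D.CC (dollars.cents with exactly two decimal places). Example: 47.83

After 1 (month_end (apply 3% monthly interest)): balance=$515.00 total_interest=$15.00
After 2 (deposit($1000)): balance=$1515.00 total_interest=$15.00
After 3 (deposit($200)): balance=$1715.00 total_interest=$15.00
After 4 (month_end (apply 3% monthly interest)): balance=$1766.45 total_interest=$66.45
After 5 (withdraw($100)): balance=$1666.45 total_interest=$66.45
After 6 (deposit($500)): balance=$2166.45 total_interest=$66.45
After 7 (month_end (apply 3% monthly interest)): balance=$2231.44 total_interest=$131.44
After 8 (year_end (apply 5% annual interest)): balance=$2343.01 total_interest=$243.01

Answer: 243.01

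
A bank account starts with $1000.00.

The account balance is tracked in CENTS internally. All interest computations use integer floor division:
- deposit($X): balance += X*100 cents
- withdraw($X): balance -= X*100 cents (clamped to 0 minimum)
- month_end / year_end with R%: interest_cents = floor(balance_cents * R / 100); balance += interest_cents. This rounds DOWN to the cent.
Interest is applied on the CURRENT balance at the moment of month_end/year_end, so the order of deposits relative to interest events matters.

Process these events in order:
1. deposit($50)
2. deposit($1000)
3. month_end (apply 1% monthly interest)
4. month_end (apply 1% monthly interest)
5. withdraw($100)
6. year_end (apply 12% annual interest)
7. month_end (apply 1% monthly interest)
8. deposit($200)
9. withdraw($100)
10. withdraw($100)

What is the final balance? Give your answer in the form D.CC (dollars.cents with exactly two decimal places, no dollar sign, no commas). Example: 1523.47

Answer: 2252.44

Derivation:
After 1 (deposit($50)): balance=$1050.00 total_interest=$0.00
After 2 (deposit($1000)): balance=$2050.00 total_interest=$0.00
After 3 (month_end (apply 1% monthly interest)): balance=$2070.50 total_interest=$20.50
After 4 (month_end (apply 1% monthly interest)): balance=$2091.20 total_interest=$41.20
After 5 (withdraw($100)): balance=$1991.20 total_interest=$41.20
After 6 (year_end (apply 12% annual interest)): balance=$2230.14 total_interest=$280.14
After 7 (month_end (apply 1% monthly interest)): balance=$2252.44 total_interest=$302.44
After 8 (deposit($200)): balance=$2452.44 total_interest=$302.44
After 9 (withdraw($100)): balance=$2352.44 total_interest=$302.44
After 10 (withdraw($100)): balance=$2252.44 total_interest=$302.44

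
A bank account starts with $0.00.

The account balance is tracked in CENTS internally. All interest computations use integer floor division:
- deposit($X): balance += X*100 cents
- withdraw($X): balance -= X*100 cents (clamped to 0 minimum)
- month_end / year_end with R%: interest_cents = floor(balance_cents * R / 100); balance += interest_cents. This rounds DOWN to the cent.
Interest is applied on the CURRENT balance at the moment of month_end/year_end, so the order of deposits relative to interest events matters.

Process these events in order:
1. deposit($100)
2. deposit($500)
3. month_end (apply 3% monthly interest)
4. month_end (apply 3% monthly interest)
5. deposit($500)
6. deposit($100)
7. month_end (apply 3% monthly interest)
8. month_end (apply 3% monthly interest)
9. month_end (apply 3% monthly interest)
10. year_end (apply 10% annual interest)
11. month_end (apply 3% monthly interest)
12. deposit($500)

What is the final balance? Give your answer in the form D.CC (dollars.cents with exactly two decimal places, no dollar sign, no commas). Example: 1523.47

After 1 (deposit($100)): balance=$100.00 total_interest=$0.00
After 2 (deposit($500)): balance=$600.00 total_interest=$0.00
After 3 (month_end (apply 3% monthly interest)): balance=$618.00 total_interest=$18.00
After 4 (month_end (apply 3% monthly interest)): balance=$636.54 total_interest=$36.54
After 5 (deposit($500)): balance=$1136.54 total_interest=$36.54
After 6 (deposit($100)): balance=$1236.54 total_interest=$36.54
After 7 (month_end (apply 3% monthly interest)): balance=$1273.63 total_interest=$73.63
After 8 (month_end (apply 3% monthly interest)): balance=$1311.83 total_interest=$111.83
After 9 (month_end (apply 3% monthly interest)): balance=$1351.18 total_interest=$151.18
After 10 (year_end (apply 10% annual interest)): balance=$1486.29 total_interest=$286.29
After 11 (month_end (apply 3% monthly interest)): balance=$1530.87 total_interest=$330.87
After 12 (deposit($500)): balance=$2030.87 total_interest=$330.87

Answer: 2030.87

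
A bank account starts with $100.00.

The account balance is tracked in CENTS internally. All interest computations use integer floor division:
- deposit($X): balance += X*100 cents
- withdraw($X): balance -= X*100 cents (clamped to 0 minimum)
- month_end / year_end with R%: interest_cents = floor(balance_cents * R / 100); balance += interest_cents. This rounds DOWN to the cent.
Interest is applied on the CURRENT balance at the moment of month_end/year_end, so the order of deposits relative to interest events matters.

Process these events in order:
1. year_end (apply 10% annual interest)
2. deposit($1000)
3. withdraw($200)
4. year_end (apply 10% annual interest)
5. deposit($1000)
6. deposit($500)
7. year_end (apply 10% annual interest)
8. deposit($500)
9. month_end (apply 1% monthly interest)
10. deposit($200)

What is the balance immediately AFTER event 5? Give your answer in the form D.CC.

After 1 (year_end (apply 10% annual interest)): balance=$110.00 total_interest=$10.00
After 2 (deposit($1000)): balance=$1110.00 total_interest=$10.00
After 3 (withdraw($200)): balance=$910.00 total_interest=$10.00
After 4 (year_end (apply 10% annual interest)): balance=$1001.00 total_interest=$101.00
After 5 (deposit($1000)): balance=$2001.00 total_interest=$101.00

Answer: 2001.00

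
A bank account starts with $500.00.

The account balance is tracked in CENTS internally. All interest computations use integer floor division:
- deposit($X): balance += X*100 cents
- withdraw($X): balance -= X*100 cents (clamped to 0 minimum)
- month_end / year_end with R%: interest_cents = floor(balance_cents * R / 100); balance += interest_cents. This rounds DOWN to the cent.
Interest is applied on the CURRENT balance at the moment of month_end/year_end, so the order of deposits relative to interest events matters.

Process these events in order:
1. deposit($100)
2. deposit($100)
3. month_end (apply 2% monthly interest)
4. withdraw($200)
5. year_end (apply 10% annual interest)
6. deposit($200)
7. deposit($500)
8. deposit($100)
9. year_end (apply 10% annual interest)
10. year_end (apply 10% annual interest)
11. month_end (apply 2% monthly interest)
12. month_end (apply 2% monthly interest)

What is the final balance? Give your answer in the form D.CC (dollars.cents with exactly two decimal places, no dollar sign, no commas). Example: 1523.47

Answer: 1718.87

Derivation:
After 1 (deposit($100)): balance=$600.00 total_interest=$0.00
After 2 (deposit($100)): balance=$700.00 total_interest=$0.00
After 3 (month_end (apply 2% monthly interest)): balance=$714.00 total_interest=$14.00
After 4 (withdraw($200)): balance=$514.00 total_interest=$14.00
After 5 (year_end (apply 10% annual interest)): balance=$565.40 total_interest=$65.40
After 6 (deposit($200)): balance=$765.40 total_interest=$65.40
After 7 (deposit($500)): balance=$1265.40 total_interest=$65.40
After 8 (deposit($100)): balance=$1365.40 total_interest=$65.40
After 9 (year_end (apply 10% annual interest)): balance=$1501.94 total_interest=$201.94
After 10 (year_end (apply 10% annual interest)): balance=$1652.13 total_interest=$352.13
After 11 (month_end (apply 2% monthly interest)): balance=$1685.17 total_interest=$385.17
After 12 (month_end (apply 2% monthly interest)): balance=$1718.87 total_interest=$418.87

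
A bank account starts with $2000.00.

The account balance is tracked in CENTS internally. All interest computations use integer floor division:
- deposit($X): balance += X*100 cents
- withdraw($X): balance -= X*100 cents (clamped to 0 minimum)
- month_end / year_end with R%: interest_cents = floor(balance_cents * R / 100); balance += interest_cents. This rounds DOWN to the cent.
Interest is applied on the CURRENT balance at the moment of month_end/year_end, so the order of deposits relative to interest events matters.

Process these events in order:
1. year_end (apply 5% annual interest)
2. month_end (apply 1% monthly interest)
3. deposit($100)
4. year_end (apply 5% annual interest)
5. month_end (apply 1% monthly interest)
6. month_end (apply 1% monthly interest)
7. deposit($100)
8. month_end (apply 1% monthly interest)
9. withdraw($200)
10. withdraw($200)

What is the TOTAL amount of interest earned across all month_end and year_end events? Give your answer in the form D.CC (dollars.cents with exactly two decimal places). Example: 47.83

After 1 (year_end (apply 5% annual interest)): balance=$2100.00 total_interest=$100.00
After 2 (month_end (apply 1% monthly interest)): balance=$2121.00 total_interest=$121.00
After 3 (deposit($100)): balance=$2221.00 total_interest=$121.00
After 4 (year_end (apply 5% annual interest)): balance=$2332.05 total_interest=$232.05
After 5 (month_end (apply 1% monthly interest)): balance=$2355.37 total_interest=$255.37
After 6 (month_end (apply 1% monthly interest)): balance=$2378.92 total_interest=$278.92
After 7 (deposit($100)): balance=$2478.92 total_interest=$278.92
After 8 (month_end (apply 1% monthly interest)): balance=$2503.70 total_interest=$303.70
After 9 (withdraw($200)): balance=$2303.70 total_interest=$303.70
After 10 (withdraw($200)): balance=$2103.70 total_interest=$303.70

Answer: 303.70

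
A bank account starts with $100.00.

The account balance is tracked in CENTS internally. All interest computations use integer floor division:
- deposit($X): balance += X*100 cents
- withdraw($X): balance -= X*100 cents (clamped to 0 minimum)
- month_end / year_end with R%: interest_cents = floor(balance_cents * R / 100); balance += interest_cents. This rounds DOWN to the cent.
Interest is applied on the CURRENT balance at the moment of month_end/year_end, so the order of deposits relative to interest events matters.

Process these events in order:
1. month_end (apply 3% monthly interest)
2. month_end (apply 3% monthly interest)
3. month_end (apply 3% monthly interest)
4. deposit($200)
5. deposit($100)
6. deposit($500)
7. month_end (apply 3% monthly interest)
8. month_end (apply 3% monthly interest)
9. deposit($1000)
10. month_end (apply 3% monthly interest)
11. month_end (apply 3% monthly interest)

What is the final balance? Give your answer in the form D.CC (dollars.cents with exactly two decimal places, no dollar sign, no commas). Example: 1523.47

After 1 (month_end (apply 3% monthly interest)): balance=$103.00 total_interest=$3.00
After 2 (month_end (apply 3% monthly interest)): balance=$106.09 total_interest=$6.09
After 3 (month_end (apply 3% monthly interest)): balance=$109.27 total_interest=$9.27
After 4 (deposit($200)): balance=$309.27 total_interest=$9.27
After 5 (deposit($100)): balance=$409.27 total_interest=$9.27
After 6 (deposit($500)): balance=$909.27 total_interest=$9.27
After 7 (month_end (apply 3% monthly interest)): balance=$936.54 total_interest=$36.54
After 8 (month_end (apply 3% monthly interest)): balance=$964.63 total_interest=$64.63
After 9 (deposit($1000)): balance=$1964.63 total_interest=$64.63
After 10 (month_end (apply 3% monthly interest)): balance=$2023.56 total_interest=$123.56
After 11 (month_end (apply 3% monthly interest)): balance=$2084.26 total_interest=$184.26

Answer: 2084.26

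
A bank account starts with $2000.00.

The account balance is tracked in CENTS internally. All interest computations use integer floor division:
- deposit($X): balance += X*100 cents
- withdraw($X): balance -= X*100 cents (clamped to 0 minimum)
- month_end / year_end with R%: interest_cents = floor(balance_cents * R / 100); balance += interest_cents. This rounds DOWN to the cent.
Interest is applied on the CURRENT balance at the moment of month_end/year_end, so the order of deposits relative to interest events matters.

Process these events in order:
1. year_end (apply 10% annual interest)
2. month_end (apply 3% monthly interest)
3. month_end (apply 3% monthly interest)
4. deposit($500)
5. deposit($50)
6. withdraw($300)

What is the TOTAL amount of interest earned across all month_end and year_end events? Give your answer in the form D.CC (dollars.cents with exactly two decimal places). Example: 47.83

After 1 (year_end (apply 10% annual interest)): balance=$2200.00 total_interest=$200.00
After 2 (month_end (apply 3% monthly interest)): balance=$2266.00 total_interest=$266.00
After 3 (month_end (apply 3% monthly interest)): balance=$2333.98 total_interest=$333.98
After 4 (deposit($500)): balance=$2833.98 total_interest=$333.98
After 5 (deposit($50)): balance=$2883.98 total_interest=$333.98
After 6 (withdraw($300)): balance=$2583.98 total_interest=$333.98

Answer: 333.98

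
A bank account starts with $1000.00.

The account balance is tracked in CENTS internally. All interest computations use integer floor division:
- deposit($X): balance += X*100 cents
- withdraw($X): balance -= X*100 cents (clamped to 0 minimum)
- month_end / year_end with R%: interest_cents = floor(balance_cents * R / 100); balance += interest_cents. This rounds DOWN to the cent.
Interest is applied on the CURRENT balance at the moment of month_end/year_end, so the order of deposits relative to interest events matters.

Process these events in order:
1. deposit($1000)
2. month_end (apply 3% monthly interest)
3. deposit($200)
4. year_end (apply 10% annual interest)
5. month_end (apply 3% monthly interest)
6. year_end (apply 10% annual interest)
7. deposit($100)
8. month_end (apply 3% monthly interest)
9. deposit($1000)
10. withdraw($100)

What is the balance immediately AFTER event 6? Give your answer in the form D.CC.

Answer: 2816.63

Derivation:
After 1 (deposit($1000)): balance=$2000.00 total_interest=$0.00
After 2 (month_end (apply 3% monthly interest)): balance=$2060.00 total_interest=$60.00
After 3 (deposit($200)): balance=$2260.00 total_interest=$60.00
After 4 (year_end (apply 10% annual interest)): balance=$2486.00 total_interest=$286.00
After 5 (month_end (apply 3% monthly interest)): balance=$2560.58 total_interest=$360.58
After 6 (year_end (apply 10% annual interest)): balance=$2816.63 total_interest=$616.63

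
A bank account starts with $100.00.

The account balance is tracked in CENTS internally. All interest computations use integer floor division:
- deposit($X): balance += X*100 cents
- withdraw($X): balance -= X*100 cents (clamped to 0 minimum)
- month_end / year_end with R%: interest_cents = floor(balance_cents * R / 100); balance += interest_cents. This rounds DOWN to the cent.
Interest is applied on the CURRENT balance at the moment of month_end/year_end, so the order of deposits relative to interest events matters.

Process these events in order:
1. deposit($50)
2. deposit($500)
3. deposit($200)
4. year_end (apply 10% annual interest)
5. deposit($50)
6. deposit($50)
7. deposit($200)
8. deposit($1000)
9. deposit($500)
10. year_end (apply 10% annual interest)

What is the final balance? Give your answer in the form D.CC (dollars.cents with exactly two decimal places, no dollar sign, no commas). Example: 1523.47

After 1 (deposit($50)): balance=$150.00 total_interest=$0.00
After 2 (deposit($500)): balance=$650.00 total_interest=$0.00
After 3 (deposit($200)): balance=$850.00 total_interest=$0.00
After 4 (year_end (apply 10% annual interest)): balance=$935.00 total_interest=$85.00
After 5 (deposit($50)): balance=$985.00 total_interest=$85.00
After 6 (deposit($50)): balance=$1035.00 total_interest=$85.00
After 7 (deposit($200)): balance=$1235.00 total_interest=$85.00
After 8 (deposit($1000)): balance=$2235.00 total_interest=$85.00
After 9 (deposit($500)): balance=$2735.00 total_interest=$85.00
After 10 (year_end (apply 10% annual interest)): balance=$3008.50 total_interest=$358.50

Answer: 3008.50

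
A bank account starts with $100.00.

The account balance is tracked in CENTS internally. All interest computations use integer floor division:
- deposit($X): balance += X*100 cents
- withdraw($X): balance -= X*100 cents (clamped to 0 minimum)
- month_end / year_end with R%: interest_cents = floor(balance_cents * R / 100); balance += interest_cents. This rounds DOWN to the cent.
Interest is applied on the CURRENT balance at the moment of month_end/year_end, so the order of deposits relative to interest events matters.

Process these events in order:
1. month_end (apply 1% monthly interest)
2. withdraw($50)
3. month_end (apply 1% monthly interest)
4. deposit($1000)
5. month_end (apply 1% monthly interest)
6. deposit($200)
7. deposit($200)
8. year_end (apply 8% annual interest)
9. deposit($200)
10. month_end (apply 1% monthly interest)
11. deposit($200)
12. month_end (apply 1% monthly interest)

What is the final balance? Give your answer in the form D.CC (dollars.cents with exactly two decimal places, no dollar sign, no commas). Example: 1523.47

Answer: 2016.72

Derivation:
After 1 (month_end (apply 1% monthly interest)): balance=$101.00 total_interest=$1.00
After 2 (withdraw($50)): balance=$51.00 total_interest=$1.00
After 3 (month_end (apply 1% monthly interest)): balance=$51.51 total_interest=$1.51
After 4 (deposit($1000)): balance=$1051.51 total_interest=$1.51
After 5 (month_end (apply 1% monthly interest)): balance=$1062.02 total_interest=$12.02
After 6 (deposit($200)): balance=$1262.02 total_interest=$12.02
After 7 (deposit($200)): balance=$1462.02 total_interest=$12.02
After 8 (year_end (apply 8% annual interest)): balance=$1578.98 total_interest=$128.98
After 9 (deposit($200)): balance=$1778.98 total_interest=$128.98
After 10 (month_end (apply 1% monthly interest)): balance=$1796.76 total_interest=$146.76
After 11 (deposit($200)): balance=$1996.76 total_interest=$146.76
After 12 (month_end (apply 1% monthly interest)): balance=$2016.72 total_interest=$166.72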